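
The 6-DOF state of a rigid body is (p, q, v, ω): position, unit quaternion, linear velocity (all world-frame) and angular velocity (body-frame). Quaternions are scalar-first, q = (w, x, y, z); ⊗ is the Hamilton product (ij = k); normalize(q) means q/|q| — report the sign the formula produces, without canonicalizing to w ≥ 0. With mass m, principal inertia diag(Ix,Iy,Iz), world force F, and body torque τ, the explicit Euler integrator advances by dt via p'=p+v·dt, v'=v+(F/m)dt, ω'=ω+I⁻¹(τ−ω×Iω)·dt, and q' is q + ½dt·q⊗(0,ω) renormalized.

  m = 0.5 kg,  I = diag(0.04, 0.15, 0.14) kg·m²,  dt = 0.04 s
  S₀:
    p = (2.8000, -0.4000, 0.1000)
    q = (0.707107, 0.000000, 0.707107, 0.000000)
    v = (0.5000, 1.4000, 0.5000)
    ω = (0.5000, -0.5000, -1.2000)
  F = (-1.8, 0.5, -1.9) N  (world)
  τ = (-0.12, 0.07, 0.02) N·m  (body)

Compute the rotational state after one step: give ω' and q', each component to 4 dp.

ω' = (0.3860, -0.4973, -1.1864)
q' = (0.7139, -0.0099, 0.6998, -0.0240)

precession coupling ω×(Iω) = (-0.0060, 0.0600, -0.0275)
(τ − ω×Iω)/I = (-2.8500, 0.0667, 0.3393)
ω + α·dt = (0.3860, -0.4973, -1.1864)
2q̇ = q⊗(0,ω) = (0.3535535, -0.4949749, -0.3535535, -1.2020819)
updated quaternion q' = (0.7139, -0.0099, 0.6998, -0.0240)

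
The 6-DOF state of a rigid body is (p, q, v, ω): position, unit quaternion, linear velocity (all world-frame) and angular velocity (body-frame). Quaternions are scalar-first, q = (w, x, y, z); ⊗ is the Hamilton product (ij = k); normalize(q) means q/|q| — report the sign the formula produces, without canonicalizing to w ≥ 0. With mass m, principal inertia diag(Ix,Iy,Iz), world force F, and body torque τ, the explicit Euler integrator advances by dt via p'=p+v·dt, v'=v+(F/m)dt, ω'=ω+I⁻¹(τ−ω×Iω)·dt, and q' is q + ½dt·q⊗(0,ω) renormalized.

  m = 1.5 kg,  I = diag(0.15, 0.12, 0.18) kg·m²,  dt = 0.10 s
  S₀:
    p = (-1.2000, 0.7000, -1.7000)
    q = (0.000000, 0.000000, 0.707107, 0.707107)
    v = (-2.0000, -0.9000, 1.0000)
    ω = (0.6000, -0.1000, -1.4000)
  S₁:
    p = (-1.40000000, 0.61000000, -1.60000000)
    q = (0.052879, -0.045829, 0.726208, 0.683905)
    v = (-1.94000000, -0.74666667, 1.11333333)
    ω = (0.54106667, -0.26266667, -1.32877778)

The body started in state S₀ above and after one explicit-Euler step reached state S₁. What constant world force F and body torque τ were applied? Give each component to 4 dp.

Δv = v₁−v₀ = (0.06000000, 0.15333333, 0.11333333)
applied force F = (0.9000, 2.3000, 1.7000)
ω₁ − ω₀ = (-0.05893333, -0.16266667, 0.07122222)
I·α + gyro = (-0.0800, -0.1700, 0.1300)

F = (0.9000, 2.3000, 1.7000)
τ = (-0.0800, -0.1700, 0.1300)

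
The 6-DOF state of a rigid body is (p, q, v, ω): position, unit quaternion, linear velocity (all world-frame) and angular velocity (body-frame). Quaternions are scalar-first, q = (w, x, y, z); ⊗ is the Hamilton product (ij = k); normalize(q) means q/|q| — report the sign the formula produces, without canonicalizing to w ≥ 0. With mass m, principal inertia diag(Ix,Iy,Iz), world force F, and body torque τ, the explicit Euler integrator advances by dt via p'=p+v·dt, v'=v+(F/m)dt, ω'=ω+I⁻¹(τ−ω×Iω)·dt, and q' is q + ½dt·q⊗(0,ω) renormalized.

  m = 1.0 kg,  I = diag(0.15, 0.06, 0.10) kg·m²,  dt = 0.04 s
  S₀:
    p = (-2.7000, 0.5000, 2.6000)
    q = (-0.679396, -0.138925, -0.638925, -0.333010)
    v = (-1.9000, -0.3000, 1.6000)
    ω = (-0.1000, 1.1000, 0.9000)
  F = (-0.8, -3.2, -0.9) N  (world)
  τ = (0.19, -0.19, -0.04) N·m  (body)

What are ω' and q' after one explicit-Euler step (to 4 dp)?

(τ − ω×Iω)/I = (1.0027, -3.0917, -0.4990)
ω' = ω + α·dt = (-0.0599, 0.9763, 0.8800)
Hamilton product q⊗(0,ω) = (0.9886340, -0.1407819, -0.5890021, -0.8281664)
q + ½dt·q⊗(0,ω), renormalized = (-0.6594, -0.1417, -0.6504, -0.3494)

ω' = (-0.0599, 0.9763, 0.8800)
q' = (-0.6594, -0.1417, -0.6504, -0.3494)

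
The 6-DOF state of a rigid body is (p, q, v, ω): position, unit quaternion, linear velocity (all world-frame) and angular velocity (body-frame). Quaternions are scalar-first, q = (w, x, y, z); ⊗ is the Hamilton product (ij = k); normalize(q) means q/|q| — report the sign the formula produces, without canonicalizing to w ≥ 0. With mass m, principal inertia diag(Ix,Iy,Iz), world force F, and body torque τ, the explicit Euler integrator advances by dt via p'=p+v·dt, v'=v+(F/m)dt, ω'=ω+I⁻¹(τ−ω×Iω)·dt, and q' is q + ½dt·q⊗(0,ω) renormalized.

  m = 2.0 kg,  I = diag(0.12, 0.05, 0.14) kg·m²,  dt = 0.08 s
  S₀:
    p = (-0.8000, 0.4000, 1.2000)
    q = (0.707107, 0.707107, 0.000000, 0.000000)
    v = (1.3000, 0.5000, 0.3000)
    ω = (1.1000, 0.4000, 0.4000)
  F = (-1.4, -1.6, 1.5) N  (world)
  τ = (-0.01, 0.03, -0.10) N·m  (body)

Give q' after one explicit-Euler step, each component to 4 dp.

q' = (0.6752, 0.7373, 0.0000, 0.0226)

Hamilton product q⊗(0,ω) = (-0.7778177, 0.7778177, 0.0000000, 0.5656856)
updated quaternion q' = (0.6752, 0.7373, 0.0000, 0.0226)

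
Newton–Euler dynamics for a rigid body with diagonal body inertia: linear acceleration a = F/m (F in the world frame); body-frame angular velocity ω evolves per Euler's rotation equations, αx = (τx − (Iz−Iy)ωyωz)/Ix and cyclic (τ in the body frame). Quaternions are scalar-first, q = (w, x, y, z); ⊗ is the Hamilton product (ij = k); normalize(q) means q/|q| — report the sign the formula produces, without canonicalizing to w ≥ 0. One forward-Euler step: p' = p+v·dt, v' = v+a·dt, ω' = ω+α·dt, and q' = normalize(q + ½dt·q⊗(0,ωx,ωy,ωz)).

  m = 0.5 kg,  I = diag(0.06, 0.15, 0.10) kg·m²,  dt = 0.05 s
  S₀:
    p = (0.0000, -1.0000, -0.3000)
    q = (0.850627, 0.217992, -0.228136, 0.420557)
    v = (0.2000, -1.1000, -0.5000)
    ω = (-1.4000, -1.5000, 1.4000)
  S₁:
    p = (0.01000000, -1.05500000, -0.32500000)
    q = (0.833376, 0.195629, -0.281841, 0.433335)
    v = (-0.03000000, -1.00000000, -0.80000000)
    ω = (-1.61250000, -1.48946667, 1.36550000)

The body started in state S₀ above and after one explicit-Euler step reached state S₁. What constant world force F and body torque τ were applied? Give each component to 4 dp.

F = (-2.3000, 1.0000, -3.0000)
τ = (-0.1500, 0.1100, 0.1200)

ω₁ − ω₀ = (-0.21250000, 0.01053333, -0.03450000)
ω₀×(Iω₀) = (0.1050, 0.0784, 0.1890)
τ = I·(Δω/dt) + ω₀×(Iω₀) = (-0.1500, 0.1100, 0.1200)
Δv = v₁−v₀ = (-0.23000000, 0.10000000, -0.30000000)
applied force F = (-2.3000, 1.0000, -3.0000)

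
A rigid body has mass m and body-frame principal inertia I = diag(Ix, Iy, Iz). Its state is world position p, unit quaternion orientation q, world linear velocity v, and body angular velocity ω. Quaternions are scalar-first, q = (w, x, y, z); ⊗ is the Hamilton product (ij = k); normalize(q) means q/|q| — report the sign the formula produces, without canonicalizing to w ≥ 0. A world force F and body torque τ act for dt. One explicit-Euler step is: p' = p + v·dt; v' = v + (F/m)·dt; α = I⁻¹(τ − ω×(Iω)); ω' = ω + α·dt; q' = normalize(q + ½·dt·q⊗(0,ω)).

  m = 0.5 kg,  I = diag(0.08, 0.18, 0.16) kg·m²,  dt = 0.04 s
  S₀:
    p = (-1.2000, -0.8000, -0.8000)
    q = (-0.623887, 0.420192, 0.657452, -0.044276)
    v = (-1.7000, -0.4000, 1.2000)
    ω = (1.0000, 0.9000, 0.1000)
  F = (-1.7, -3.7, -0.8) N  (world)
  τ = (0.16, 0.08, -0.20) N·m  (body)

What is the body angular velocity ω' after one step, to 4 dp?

ω' = (1.0809, 0.9196, 0.0275)

gyro term ω×Iω = (-0.0018, -0.0080, 0.0900)
(τ − ω×Iω)/I = (2.0225, 0.4889, -1.8125)
new body rate ω' = (1.0809, 0.9196, 0.0275)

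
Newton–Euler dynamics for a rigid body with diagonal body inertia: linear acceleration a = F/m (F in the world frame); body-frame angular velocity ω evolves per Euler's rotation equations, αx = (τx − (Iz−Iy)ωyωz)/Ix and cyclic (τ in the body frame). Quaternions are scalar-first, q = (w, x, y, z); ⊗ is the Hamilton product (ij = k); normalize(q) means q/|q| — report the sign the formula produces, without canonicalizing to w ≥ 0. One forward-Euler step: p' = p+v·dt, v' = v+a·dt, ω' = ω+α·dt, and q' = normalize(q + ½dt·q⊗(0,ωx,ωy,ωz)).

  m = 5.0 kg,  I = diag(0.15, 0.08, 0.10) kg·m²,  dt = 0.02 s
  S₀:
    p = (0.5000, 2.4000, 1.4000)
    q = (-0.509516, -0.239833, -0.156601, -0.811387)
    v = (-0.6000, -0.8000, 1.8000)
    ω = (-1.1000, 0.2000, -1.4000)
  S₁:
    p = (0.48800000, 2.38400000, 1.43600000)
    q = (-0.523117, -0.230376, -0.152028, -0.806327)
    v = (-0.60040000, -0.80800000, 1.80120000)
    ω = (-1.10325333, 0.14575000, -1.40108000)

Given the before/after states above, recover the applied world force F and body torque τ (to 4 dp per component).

F = (-0.1000, -2.0000, 0.3000)
τ = (-0.0300, -0.1400, 0.0100)

Δv = v₁−v₀ = (-0.00040000, -0.00800000, 0.00120000)
m·(v₁−v₀)/dt = (-0.1000, -2.0000, 0.3000)
ω₁ − ω₀ = (-0.00325333, -0.05425000, -0.00108000)
τ = I·(Δω/dt) + ω₀×(Iω₀) = (-0.0300, -0.1400, 0.0100)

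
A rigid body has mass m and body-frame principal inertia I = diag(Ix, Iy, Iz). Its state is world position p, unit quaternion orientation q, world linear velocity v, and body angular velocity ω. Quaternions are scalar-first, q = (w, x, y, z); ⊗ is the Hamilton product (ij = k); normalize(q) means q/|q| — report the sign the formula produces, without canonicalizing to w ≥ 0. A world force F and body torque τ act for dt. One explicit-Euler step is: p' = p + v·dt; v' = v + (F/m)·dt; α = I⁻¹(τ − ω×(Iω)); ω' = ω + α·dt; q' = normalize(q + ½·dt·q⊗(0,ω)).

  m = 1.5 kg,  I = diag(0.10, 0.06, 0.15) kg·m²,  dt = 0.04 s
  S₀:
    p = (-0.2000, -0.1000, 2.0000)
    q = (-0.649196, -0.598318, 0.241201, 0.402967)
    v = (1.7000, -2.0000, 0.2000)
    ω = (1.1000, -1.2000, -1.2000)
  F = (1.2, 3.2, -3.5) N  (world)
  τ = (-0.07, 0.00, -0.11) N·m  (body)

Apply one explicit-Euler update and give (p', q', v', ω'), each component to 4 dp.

p' = (-0.1320, -0.1800, 2.0080)
q' = (-0.6201, -0.6082, 0.2511, 0.4273)
v' = (1.7320, -1.9147, 0.1067)
ω' = (1.0202, -1.2440, -1.2434)

precession coupling ω×(Iω) = (0.1296, 0.0660, 0.0528)
α = I⁻¹(τ − ω×Iω) = (-1.9960, -1.1000, -1.0853)
ω + α·dt = (1.0202, -1.2440, -1.2434)
2q̇ = q⊗(0,ω) = (1.4311514, -0.5199964, 0.5043173, 1.2316957)
updated quaternion q' = (-0.6201, -0.6082, 0.2511, 0.4273)
linear accel F/m = (0.8000, 2.1333, -2.3333)
p + v·dt = (-0.1320, -0.1800, 2.0080)
v' = v + a·dt = (1.7320, -1.9147, 0.1067)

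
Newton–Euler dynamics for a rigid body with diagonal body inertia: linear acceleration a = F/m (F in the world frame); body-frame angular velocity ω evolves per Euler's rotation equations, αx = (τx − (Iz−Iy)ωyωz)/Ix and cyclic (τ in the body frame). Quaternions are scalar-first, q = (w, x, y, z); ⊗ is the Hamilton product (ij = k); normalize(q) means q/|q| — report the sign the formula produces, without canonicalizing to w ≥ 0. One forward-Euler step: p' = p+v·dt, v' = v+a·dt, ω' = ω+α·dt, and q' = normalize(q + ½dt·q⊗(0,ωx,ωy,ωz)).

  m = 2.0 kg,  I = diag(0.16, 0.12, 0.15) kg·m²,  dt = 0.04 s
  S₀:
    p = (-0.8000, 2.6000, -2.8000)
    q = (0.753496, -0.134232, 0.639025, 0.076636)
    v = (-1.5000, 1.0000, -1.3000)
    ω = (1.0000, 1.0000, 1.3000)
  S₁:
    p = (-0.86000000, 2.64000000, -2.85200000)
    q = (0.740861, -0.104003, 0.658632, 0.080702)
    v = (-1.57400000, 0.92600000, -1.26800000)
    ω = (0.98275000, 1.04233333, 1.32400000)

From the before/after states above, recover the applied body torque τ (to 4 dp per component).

τ = (-0.0300, 0.1400, 0.0500)

Δω = ω₁−ω₀ = (-0.01725000, 0.04233333, 0.02400000)
τ = I·(Δω/dt) + ω₀×(Iω₀) = (-0.0300, 0.1400, 0.0500)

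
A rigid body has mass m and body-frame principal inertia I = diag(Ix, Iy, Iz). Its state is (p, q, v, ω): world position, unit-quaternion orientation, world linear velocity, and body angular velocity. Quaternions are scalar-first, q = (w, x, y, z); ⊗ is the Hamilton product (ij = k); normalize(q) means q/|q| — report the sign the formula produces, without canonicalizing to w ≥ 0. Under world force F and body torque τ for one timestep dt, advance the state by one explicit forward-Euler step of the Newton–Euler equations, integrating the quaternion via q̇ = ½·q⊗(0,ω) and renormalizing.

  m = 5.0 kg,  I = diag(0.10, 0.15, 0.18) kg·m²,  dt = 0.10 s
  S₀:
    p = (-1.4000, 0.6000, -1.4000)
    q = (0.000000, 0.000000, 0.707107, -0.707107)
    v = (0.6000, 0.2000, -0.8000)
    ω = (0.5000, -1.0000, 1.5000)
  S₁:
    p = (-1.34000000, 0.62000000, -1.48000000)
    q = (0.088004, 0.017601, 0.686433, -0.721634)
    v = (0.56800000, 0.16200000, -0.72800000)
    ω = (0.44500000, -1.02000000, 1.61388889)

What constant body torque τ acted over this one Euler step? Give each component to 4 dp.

τ = (-0.1000, -0.0900, 0.1800)

rate change Δω = (-0.05500000, -0.02000000, 0.11388889)
gyro term ω₀×Iω₀ = (-0.0450, -0.0600, -0.0250)
applied torque τ = (-0.1000, -0.0900, 0.1800)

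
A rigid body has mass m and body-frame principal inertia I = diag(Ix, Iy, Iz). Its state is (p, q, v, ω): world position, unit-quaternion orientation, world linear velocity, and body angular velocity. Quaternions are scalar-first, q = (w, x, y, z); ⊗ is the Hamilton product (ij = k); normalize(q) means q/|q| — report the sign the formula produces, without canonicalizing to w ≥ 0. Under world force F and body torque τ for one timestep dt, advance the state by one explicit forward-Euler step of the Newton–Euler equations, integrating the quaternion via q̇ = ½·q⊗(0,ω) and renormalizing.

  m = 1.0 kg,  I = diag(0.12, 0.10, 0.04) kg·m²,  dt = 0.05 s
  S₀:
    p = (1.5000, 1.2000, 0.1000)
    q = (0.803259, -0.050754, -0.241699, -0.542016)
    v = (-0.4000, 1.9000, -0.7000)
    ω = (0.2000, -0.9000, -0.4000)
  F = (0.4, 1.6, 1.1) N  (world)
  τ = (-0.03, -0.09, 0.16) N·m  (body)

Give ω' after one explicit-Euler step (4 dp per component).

ω' = (0.1965, -0.9418, -0.2045)

precession coupling ω×(Iω) = (-0.0216, -0.0064, 0.0036)
angular accel α = (-0.0700, -0.8360, 3.9100)
ω' = ω + α·dt = (0.1965, -0.9418, -0.2045)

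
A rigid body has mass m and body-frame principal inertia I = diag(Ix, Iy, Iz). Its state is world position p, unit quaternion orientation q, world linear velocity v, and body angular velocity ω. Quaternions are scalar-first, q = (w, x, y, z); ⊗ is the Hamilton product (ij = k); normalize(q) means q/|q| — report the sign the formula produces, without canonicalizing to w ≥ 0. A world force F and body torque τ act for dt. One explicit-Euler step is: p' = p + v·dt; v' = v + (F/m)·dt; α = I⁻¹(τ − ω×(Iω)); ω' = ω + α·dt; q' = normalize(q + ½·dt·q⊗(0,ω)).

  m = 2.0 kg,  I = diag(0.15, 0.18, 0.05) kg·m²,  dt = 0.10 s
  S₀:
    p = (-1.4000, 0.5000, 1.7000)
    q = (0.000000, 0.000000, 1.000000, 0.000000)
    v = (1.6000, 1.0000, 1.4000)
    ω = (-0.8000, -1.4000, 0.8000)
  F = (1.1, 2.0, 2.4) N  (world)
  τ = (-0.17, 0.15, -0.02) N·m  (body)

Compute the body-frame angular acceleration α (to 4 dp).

gyro term ω×Iω = (0.1456, -0.0640, 0.0336)
angular accel α = (-2.1040, 1.1889, -1.0720)

α = (-2.1040, 1.1889, -1.0720)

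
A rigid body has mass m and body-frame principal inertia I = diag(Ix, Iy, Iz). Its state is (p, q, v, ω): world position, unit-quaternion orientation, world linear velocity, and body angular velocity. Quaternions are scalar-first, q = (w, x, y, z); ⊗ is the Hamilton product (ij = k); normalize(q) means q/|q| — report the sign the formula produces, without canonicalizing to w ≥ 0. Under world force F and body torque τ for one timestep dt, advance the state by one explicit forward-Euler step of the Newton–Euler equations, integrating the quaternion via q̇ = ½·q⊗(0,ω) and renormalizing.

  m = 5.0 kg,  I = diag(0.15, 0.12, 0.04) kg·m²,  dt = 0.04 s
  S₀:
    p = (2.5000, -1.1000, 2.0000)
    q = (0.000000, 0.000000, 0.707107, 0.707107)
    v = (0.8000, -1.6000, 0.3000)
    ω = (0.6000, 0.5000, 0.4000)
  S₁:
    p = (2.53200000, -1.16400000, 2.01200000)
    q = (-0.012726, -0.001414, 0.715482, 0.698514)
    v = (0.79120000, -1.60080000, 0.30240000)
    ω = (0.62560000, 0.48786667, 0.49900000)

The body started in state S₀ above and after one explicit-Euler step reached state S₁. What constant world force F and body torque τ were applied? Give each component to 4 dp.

Δω = ω₁−ω₀ = (0.02560000, -0.01213333, 0.09900000)
applied torque τ = (0.0800, -0.0100, 0.0900)
Δv = v₁−v₀ = (-0.00880000, -0.00080000, 0.00240000)
m·(v₁−v₀)/dt = (-1.1000, -0.1000, 0.3000)

F = (-1.1000, -0.1000, 0.3000)
τ = (0.0800, -0.0100, 0.0900)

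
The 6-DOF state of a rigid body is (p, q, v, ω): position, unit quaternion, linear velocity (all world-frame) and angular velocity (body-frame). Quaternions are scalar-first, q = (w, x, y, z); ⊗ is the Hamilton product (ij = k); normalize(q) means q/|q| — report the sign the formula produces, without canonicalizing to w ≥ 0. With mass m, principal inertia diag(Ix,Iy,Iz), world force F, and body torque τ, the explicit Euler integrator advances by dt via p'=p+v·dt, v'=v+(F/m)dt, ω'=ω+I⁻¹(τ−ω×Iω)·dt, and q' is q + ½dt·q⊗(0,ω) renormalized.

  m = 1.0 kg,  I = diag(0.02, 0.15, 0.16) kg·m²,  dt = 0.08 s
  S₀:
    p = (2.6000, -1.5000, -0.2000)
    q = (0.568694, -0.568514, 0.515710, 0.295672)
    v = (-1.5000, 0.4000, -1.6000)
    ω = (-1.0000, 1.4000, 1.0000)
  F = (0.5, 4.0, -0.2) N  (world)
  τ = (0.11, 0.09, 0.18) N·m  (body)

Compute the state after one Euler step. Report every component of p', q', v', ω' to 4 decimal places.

p' = (2.4800, -1.4680, -0.3280)
q' = (0.5037, -0.5853, 0.5567, 0.3062)
v' = (-1.4600, 0.7200, -1.6160)
ω' = (-0.6160, 1.3733, 1.1810)

ω×(Iω) gyroscopic = (0.0140, 0.1400, -0.1820)
angular accel α = (4.8000, -0.3333, 2.2625)
ω + α·dt = (-0.6160, 1.3733, 1.1810)
q⊗(0,ω) = (-1.5861800, -0.4669248, 1.0690136, 0.2884844)
q' = normalize(q + ½dt·q⊗(0,ω)) = (0.5037, -0.5853, 0.5567, 0.3062)
p' = p + v·dt = (2.4800, -1.4680, -0.3280)
new velocity v' = (-1.4600, 0.7200, -1.6160)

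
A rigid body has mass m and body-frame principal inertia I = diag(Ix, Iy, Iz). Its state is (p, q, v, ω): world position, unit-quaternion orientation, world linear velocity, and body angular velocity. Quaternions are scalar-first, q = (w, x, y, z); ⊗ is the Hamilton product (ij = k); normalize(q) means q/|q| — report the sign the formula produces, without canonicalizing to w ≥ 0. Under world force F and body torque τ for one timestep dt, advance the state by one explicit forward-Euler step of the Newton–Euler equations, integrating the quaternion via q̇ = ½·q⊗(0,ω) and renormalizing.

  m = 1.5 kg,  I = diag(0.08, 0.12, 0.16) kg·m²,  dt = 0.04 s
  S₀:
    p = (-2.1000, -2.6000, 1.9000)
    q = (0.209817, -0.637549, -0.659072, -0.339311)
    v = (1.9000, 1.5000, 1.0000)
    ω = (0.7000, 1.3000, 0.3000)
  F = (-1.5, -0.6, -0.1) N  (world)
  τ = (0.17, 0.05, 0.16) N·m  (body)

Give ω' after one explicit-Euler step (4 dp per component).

(τ − ω×Iω)/I = (1.9300, 0.5567, 0.7725)
new body rate ω' = (0.7772, 1.3223, 0.3309)

ω' = (0.7772, 1.3223, 0.3309)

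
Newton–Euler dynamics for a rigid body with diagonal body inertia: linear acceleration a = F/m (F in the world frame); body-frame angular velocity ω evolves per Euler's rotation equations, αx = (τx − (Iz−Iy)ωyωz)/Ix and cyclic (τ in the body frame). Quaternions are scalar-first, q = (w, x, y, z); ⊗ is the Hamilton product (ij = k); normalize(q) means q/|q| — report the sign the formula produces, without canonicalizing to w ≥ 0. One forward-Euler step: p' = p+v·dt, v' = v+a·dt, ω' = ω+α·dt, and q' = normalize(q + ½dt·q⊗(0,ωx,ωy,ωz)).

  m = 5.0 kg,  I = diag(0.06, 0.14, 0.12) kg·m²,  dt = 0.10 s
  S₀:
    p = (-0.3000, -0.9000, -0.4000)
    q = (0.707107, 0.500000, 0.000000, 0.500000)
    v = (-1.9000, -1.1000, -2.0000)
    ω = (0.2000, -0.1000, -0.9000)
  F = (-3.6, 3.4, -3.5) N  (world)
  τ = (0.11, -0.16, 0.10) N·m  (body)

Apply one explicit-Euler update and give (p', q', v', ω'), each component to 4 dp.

ω×(Iω) gyroscopic = (-0.0018, 0.0108, -0.0016)
(τ − ω×Iω)/I = (1.8633, -1.2200, 0.8467)
ω' = ω + α·dt = (0.3863, -0.2220, -0.8153)
Hamilton product q⊗(0,ω) = (0.3500000, 0.1914214, 0.4792893, -0.6863963)
updated quaternion q' = (0.7238, 0.5090, 0.0239, 0.4652)
new position p' = (-0.4900, -1.0100, -0.6000)
v' = v + a·dt = (-1.9720, -1.0320, -2.0700)

p' = (-0.4900, -1.0100, -0.6000)
q' = (0.7238, 0.5090, 0.0239, 0.4652)
v' = (-1.9720, -1.0320, -2.0700)
ω' = (0.3863, -0.2220, -0.8153)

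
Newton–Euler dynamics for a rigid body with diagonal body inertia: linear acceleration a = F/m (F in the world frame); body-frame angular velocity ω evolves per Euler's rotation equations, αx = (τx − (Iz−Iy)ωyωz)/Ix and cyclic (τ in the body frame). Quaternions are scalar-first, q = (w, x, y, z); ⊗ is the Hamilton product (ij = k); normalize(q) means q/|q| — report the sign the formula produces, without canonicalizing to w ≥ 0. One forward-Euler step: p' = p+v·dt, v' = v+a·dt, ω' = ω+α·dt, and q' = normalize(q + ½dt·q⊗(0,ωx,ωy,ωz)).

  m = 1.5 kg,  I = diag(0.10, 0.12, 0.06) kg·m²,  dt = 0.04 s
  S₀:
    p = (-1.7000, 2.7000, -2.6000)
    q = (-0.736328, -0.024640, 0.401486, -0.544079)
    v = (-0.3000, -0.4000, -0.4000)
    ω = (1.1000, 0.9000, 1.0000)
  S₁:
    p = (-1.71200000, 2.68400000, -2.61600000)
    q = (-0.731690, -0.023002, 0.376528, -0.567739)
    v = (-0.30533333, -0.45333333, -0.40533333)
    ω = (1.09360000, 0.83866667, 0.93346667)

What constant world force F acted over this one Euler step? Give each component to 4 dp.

Δv = v₁−v₀ = (-0.00533333, -0.05333333, -0.00533333)
applied force F = (-0.2000, -2.0000, -0.2000)

F = (-0.2000, -2.0000, -0.2000)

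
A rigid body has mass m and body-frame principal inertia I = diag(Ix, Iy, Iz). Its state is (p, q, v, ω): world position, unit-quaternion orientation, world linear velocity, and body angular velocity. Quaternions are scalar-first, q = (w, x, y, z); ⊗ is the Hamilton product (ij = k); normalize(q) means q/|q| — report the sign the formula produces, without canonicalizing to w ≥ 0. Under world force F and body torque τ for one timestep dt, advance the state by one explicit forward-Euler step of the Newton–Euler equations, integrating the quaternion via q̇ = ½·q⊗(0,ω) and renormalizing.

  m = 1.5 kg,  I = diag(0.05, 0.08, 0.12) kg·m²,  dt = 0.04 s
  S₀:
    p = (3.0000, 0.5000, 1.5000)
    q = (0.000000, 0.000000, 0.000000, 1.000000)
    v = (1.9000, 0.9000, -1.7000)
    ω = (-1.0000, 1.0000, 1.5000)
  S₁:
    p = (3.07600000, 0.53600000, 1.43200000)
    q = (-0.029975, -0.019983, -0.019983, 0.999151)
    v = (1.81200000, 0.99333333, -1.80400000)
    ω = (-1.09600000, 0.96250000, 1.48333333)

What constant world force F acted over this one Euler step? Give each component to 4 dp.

F = (-3.3000, 3.5000, -3.9000)

Δv = v₁−v₀ = (-0.08800000, 0.09333333, -0.10400000)
applied force F = (-3.3000, 3.5000, -3.9000)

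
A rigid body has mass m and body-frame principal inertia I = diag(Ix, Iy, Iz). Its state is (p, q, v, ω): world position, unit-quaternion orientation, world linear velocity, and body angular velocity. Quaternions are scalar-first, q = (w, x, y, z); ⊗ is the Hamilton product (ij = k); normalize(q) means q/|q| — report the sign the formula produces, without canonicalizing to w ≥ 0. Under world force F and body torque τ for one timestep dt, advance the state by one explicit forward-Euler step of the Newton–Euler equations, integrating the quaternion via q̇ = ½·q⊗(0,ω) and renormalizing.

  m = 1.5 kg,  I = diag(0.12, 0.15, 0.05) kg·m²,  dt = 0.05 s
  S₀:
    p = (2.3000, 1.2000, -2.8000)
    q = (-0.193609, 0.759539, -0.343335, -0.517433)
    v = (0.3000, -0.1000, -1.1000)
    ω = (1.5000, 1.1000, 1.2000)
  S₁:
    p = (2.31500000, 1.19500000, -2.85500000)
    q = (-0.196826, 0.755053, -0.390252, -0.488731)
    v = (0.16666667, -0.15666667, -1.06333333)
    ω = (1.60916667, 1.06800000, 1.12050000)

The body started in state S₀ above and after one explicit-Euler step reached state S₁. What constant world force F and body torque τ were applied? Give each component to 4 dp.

F = (-4.0000, -1.7000, 1.1000)
τ = (0.1300, 0.0300, -0.0300)

rate change Δω = (0.10916667, -0.03200000, -0.07950000)
ω₀×(Iω₀) = (-0.1320, 0.1260, 0.0495)
I·α + gyro = (0.1300, 0.0300, -0.0300)
Δv = v₁−v₀ = (-0.13333333, -0.05666667, 0.03666667)
applied force F = (-4.0000, -1.7000, 1.1000)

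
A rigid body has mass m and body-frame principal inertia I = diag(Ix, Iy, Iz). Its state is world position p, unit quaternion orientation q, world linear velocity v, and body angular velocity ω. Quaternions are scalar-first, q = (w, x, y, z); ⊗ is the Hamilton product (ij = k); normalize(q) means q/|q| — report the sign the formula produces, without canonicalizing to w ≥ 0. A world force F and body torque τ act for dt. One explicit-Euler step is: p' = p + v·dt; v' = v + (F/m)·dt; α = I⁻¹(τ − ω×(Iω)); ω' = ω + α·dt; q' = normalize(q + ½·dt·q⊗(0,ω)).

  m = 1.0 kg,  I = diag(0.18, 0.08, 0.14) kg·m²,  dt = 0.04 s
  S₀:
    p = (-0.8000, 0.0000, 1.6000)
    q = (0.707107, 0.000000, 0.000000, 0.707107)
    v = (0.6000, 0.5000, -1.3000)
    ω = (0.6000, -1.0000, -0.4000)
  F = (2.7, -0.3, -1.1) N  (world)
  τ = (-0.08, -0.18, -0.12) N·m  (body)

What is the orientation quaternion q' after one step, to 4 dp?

q' = (0.7125, 0.0226, -0.0057, 0.7012)

Hamilton product q⊗(0,ω) = (0.2828428, 1.1313712, -0.2828428, -0.2828428)
q + ½dt·q⊗(0,ω), renormalized = (0.7125, 0.0226, -0.0057, 0.7012)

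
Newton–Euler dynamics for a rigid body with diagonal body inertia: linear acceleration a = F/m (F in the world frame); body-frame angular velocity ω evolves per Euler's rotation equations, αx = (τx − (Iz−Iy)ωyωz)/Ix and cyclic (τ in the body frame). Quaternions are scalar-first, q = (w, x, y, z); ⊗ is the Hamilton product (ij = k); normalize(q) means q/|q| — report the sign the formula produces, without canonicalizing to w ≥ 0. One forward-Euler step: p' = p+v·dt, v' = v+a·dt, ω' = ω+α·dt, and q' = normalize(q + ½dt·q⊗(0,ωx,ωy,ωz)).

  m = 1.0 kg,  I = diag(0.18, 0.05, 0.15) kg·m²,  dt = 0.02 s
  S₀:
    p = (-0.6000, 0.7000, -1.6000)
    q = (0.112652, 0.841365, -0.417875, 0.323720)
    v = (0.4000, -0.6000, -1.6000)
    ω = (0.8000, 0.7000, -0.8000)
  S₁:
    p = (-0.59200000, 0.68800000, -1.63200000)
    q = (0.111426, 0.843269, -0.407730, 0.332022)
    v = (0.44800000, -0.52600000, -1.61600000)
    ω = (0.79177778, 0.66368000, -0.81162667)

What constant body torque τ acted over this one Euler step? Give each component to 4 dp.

τ = (-0.1300, -0.1100, -0.1600)

Δω = ω₁−ω₀ = (-0.00822222, -0.03632000, -0.01162667)
I·α + gyro = (-0.1300, -0.1100, -0.1600)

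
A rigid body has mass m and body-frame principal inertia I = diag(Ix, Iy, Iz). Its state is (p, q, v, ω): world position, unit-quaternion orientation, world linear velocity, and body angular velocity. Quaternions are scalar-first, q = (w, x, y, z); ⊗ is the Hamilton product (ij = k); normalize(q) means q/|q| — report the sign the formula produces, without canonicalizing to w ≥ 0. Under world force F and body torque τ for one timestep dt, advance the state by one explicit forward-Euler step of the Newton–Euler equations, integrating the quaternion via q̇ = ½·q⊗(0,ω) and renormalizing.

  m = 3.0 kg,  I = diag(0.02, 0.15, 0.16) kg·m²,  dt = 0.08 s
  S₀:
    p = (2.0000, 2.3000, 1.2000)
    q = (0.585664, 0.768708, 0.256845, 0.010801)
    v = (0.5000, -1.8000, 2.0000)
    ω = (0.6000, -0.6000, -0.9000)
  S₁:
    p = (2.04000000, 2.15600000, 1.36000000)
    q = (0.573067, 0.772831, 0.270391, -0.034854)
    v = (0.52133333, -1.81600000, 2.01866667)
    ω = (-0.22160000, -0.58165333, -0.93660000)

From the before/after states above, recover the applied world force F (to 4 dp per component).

velocity change Δv = (0.02133333, -0.01600000, 0.01866667)
applied force F = (0.8000, -0.6000, 0.7000)

F = (0.8000, -0.6000, 0.7000)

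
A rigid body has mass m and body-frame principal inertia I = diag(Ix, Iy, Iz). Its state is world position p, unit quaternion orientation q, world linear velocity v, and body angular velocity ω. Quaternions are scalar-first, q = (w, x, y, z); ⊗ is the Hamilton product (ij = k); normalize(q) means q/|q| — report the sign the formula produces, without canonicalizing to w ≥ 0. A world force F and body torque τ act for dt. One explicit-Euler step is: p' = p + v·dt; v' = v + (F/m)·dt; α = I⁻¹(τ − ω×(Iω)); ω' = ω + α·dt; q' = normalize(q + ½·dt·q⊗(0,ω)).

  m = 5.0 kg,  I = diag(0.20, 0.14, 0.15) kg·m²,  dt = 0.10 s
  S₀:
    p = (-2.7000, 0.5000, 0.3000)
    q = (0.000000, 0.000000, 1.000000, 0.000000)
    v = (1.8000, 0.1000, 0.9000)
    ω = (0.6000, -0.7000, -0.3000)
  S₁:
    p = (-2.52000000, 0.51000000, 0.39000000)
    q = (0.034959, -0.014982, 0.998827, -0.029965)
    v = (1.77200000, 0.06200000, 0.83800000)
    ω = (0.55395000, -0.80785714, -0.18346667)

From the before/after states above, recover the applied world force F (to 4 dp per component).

F = (-1.4000, -1.9000, -3.1000)

Δv = v₁−v₀ = (-0.02800000, -0.03800000, -0.06200000)
applied force F = (-1.4000, -1.9000, -3.1000)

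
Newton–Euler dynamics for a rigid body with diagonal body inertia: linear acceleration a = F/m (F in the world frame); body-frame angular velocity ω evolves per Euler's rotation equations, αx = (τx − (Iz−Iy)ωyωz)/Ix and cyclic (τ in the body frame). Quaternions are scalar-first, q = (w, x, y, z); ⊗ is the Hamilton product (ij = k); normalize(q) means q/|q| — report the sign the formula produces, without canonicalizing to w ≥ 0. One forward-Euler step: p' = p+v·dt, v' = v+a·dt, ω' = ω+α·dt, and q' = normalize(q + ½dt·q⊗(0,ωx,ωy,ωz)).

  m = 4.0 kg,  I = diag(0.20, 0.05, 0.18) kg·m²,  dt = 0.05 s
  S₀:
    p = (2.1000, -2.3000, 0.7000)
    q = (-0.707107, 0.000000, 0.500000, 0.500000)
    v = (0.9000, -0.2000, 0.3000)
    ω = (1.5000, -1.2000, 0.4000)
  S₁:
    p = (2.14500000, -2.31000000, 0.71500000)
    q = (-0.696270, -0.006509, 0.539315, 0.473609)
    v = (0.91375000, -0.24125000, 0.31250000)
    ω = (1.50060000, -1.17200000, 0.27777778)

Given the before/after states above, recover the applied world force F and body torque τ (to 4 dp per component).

rate change Δω = (0.00060000, 0.02800000, -0.12222222)
I·α + gyro = (-0.0600, 0.0400, -0.1700)
Δv = v₁−v₀ = (0.01375000, -0.04125000, 0.01250000)
F = m·Δv/dt = (1.1000, -3.3000, 1.0000)

F = (1.1000, -3.3000, 1.0000)
τ = (-0.0600, 0.0400, -0.1700)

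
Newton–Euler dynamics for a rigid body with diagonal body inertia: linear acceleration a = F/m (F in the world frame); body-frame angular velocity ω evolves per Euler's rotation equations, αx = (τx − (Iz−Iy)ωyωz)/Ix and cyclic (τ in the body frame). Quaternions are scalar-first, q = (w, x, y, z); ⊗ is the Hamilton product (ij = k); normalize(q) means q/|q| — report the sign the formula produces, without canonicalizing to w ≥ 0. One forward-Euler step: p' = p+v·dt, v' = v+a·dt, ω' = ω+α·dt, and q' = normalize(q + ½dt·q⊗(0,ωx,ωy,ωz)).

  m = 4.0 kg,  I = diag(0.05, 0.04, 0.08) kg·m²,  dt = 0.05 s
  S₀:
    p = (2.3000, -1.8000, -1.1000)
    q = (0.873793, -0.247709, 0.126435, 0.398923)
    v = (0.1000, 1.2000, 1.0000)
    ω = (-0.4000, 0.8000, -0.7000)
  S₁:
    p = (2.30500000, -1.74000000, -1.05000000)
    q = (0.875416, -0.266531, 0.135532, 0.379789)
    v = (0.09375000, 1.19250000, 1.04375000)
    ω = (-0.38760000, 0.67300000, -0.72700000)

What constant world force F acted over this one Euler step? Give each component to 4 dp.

velocity change Δv = (-0.00625000, -0.00750000, 0.04375000)
m·(v₁−v₀)/dt = (-0.5000, -0.6000, 3.5000)

F = (-0.5000, -0.6000, 3.5000)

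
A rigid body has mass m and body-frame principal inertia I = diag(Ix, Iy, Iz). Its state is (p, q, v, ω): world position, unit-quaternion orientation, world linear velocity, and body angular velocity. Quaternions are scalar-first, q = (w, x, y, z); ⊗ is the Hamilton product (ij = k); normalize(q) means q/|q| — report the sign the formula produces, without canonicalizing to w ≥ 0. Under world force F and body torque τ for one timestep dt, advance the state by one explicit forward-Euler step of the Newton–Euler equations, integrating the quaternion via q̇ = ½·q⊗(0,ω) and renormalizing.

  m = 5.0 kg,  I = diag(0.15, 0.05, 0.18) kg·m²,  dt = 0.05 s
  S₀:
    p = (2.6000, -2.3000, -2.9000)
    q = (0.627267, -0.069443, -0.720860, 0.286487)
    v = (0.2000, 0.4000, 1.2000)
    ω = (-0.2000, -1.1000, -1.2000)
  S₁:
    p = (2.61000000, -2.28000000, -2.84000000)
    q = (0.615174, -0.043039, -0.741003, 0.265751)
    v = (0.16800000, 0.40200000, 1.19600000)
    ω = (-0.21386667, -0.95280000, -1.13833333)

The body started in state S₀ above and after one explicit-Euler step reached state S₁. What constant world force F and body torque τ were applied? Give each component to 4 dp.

F = (-3.2000, 0.2000, -0.4000)
τ = (0.1300, 0.1400, 0.2000)

v₁ − v₀ = (-0.03200000, 0.00200000, -0.00400000)
m·(v₁−v₀)/dt = (-3.2000, 0.2000, -0.4000)
Δω = ω₁−ω₀ = (-0.01386667, 0.14720000, 0.06166667)
precession coupling = (0.1716, -0.0072, -0.0220)
τ = I·(Δω/dt) + ω₀×(Iω₀) = (0.1300, 0.1400, 0.2000)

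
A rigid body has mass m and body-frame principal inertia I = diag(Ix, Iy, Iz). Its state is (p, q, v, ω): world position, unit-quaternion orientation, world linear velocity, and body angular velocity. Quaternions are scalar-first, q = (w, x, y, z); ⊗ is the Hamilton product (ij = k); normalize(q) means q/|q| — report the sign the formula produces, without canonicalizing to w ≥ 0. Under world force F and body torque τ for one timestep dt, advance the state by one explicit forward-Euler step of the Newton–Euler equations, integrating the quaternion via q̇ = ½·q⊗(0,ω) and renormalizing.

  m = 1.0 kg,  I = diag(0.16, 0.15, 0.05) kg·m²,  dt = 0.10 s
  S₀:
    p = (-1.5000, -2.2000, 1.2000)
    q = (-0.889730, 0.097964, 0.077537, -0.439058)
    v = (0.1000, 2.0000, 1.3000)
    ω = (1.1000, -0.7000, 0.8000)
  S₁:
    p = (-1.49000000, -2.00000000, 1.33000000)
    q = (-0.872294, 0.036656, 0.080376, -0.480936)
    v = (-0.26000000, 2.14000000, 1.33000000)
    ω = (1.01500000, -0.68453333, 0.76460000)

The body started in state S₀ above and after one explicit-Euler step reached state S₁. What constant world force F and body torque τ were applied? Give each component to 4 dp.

F = (-3.6000, 1.4000, 0.3000)
τ = (-0.0800, 0.1200, -0.0100)

v₁ − v₀ = (-0.36000000, 0.14000000, 0.03000000)
m·(v₁−v₀)/dt = (-3.6000, 1.4000, 0.3000)
Δω = ω₁−ω₀ = (-0.08500000, 0.01546667, -0.03540000)
gyro term ω₀×Iω₀ = (0.0560, 0.0968, 0.0077)
τ = I·(Δω/dt) + ω₀×(Iω₀) = (-0.0800, 0.1200, -0.0100)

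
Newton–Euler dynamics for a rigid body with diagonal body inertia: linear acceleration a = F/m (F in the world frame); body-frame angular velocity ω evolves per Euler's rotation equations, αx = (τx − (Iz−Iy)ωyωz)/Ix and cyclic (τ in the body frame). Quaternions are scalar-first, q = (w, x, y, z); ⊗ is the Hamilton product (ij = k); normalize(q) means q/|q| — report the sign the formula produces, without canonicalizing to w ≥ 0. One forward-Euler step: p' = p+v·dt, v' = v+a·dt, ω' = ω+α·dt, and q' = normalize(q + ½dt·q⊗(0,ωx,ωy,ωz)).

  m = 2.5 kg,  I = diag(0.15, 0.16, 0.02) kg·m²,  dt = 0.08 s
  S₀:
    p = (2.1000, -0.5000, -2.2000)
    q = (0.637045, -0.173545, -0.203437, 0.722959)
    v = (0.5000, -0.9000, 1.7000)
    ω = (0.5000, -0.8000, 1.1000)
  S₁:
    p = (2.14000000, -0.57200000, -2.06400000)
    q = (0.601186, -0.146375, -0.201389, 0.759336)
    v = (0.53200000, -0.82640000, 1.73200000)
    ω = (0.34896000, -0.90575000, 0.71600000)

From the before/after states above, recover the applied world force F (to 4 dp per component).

F = (1.0000, 2.3000, 1.0000)

v₁ − v₀ = (0.03200000, 0.07360000, 0.03200000)
F = m·Δv/dt = (1.0000, 2.3000, 1.0000)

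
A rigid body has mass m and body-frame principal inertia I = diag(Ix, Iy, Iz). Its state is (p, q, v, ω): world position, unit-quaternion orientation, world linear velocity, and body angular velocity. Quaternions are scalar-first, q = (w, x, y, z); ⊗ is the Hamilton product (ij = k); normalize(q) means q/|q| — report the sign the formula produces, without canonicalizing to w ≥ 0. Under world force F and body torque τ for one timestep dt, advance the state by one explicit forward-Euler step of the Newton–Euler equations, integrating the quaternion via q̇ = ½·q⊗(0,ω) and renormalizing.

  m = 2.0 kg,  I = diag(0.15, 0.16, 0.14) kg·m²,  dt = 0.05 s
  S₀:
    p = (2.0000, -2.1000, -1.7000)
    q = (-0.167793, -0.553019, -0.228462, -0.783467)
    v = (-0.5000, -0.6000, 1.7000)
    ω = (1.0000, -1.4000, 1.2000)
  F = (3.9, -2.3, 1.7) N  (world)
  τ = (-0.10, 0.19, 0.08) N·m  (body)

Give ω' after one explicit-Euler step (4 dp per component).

precession coupling ω×(Iω) = (0.0336, 0.0120, -0.0140)
(τ − ω×Iω)/I = (-0.8907, 1.1125, 0.6714)
ω + α·dt = (0.9555, -1.3444, 1.2336)

ω' = (0.9555, -1.3444, 1.2336)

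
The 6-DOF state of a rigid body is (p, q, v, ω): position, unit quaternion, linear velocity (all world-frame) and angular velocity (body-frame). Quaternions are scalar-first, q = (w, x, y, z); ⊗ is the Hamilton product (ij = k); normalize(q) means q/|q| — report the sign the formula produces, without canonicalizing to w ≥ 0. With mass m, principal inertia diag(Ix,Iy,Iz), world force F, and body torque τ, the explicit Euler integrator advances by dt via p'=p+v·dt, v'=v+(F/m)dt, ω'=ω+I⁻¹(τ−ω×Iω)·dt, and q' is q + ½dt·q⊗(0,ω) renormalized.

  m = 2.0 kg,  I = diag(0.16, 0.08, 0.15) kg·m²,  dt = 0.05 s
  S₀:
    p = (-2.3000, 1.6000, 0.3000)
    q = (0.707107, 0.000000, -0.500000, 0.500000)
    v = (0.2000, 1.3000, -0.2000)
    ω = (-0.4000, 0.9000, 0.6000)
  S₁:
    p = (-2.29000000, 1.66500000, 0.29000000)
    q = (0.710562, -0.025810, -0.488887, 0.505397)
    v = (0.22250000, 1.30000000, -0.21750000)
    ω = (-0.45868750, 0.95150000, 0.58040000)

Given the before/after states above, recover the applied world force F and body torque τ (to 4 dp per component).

velocity change Δv = (0.02250000, 0.00000000, -0.01750000)
applied force F = (0.9000, 0.0000, -0.7000)
ω₁ − ω₀ = (-0.05868750, 0.05150000, -0.01960000)
gyro term ω₀×Iω₀ = (0.0378, -0.0024, 0.0288)
τ = I·(Δω/dt) + ω₀×(Iω₀) = (-0.1500, 0.0800, -0.0300)

F = (0.9000, 0.0000, -0.7000)
τ = (-0.1500, 0.0800, -0.0300)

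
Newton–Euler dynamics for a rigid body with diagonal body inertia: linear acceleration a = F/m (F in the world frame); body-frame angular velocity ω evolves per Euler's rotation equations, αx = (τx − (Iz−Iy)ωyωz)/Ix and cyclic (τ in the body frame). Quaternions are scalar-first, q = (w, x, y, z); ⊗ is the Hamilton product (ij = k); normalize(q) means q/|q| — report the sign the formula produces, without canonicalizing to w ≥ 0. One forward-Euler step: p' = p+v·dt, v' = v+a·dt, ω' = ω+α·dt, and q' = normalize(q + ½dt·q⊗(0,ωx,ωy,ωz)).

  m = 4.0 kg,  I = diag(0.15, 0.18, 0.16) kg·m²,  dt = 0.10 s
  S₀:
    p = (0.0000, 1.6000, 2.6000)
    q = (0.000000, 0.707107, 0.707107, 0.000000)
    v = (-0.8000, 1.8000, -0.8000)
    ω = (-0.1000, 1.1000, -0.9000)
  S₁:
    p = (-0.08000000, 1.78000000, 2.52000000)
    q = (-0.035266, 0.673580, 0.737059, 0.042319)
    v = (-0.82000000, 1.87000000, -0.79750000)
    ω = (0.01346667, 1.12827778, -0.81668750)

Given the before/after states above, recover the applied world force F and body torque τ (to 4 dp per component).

ω₁ − ω₀ = (0.11346667, 0.02827778, 0.08331250)
precession coupling = (0.0198, -0.0009, -0.0033)
τ = I·(Δω/dt) + ω₀×(Iω₀) = (0.1900, 0.0500, 0.1300)
Δv = v₁−v₀ = (-0.02000000, 0.07000000, 0.00250000)
F = m·Δv/dt = (-0.8000, 2.8000, 0.1000)

F = (-0.8000, 2.8000, 0.1000)
τ = (0.1900, 0.0500, 0.1300)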